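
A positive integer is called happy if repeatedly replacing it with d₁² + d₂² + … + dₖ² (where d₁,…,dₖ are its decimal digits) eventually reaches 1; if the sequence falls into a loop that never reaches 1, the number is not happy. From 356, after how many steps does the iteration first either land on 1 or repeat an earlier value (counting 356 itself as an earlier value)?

356 → 3² + 5² + 6² = 70
70 → 7² + 0² = 49
49 → 4² + 9² = 97
97 → 9² + 7² = 130
130 → 1² + 3² + 0² = 10
10 → 1² + 0² = 1  — reached 1.
That took 6 steps.

6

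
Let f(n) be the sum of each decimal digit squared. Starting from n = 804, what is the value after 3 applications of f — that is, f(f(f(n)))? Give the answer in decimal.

52

804 → 8² + 0² + 4² = 64 + 0 + 16 = 80
80 → 8² + 0² = 64 + 0 = 64
64 → 6² + 4² = 36 + 16 = 52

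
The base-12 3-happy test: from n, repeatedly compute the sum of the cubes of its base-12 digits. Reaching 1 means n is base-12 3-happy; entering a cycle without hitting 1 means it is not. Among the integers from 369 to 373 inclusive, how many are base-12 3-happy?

3

369: 369 → 953 → 684 → 793 → 342 → 288 → 8 → 512 → 755 → 1464 → 1008 → 343 → 415 → 1351 → 1136 → 1855 → 1344 → 793  — not base-12 3-happy
370: 370 → 1224 → 728 → 637 → 190 → 1028 → 856 → 1520 → 1728 → 1  — base-12 3-happy
371: 371 → 1555 → 2072 → 585 → 793 → 342 → 288 → 8 → 512 → 755 → 1464 → 1008 → 343 → 415 → 1351 → 1136 → 1855 → 1344 → 793  — not base-12 3-happy
372: 372 → 351 → 160 → 66 → 341 → 197 → 190 → 1028 → 856 → 1520 → 1728 → 1  — base-12 3-happy
373: 373 → 352 → 197 → 190 → 1028 → 856 → 1520 → 1728 → 1  — base-12 3-happy
base-12 3-happy: 370, 372, 373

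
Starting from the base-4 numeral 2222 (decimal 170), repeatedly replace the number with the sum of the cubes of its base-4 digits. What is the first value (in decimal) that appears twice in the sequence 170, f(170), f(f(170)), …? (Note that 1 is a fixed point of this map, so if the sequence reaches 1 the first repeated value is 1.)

8

170 = (2,2,2,2)_4 → 2³ + 2³ + 2³ + 2³ = 8 + 8 + 8 + 8 = 32
32 = (2,0,0)_4 → 2³ + 0³ + 0³ = 8 + 0 + 0 = 8
8 = (2,0)_4 → 2³ + 0³ = 8 + 0 = 8  — 8 already appeared earlier.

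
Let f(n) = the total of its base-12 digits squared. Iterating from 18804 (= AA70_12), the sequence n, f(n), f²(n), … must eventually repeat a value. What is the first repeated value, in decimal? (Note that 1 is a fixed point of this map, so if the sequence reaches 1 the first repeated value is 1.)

18804 = (10,10,7,0)_12 → 10² + 10² + 7² + 0² = 249
249 = (1,8,9)_12 → 1² + 8² + 9² = 146
146 = (1,0,2)_12 → 1² + 0² + 2² = 5
5 = (5)_12 → 5² = 25
25 = (2,1)_12 → 2² + 1² = 5  — 5 already appeared earlier.

5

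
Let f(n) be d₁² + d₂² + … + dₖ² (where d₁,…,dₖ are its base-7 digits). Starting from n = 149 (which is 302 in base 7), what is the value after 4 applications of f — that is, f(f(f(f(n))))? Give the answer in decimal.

149 = (3,0,2)_7 → 3² + 0² + 2² = 13
13 = (1,6)_7 → 1² + 6² = 37
37 = (5,2)_7 → 5² + 2² = 29
29 = (4,1)_7 → 4² + 1² = 17

17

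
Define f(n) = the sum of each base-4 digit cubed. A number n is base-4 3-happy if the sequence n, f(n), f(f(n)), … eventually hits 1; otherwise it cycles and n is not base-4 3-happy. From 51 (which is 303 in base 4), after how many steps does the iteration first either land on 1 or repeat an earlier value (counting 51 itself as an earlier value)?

4

51 = (3,0,3)_4 → 3³ + 0³ + 3³ = 54
54 = (3,1,2)_4 → 3³ + 1³ + 2³ = 36
36 = (2,1,0)_4 → 2³ + 1³ + 0³ = 9
9 = (2,1)_4 → 2³ + 1³ = 9  — 9 repeats.
That took 4 steps.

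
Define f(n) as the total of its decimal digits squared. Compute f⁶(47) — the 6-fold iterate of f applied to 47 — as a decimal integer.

47 → 4² + 7² = 16 + 49 = 65
65 → 6² + 5² = 36 + 25 = 61
61 → 6² + 1² = 36 + 1 = 37
37 → 3² + 7² = 9 + 49 = 58
58 → 5² + 8² = 25 + 64 = 89
89 → 8² + 9² = 64 + 81 = 145

145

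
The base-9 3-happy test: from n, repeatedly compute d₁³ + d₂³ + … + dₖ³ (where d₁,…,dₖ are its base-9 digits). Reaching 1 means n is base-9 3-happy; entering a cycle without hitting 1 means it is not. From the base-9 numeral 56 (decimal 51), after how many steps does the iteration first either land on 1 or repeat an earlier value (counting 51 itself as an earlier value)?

6

51 = (5,6)_9 → 341
341 = (4,1,8)_9 → 577
577 = (7,1,1)_9 → 345
345 = (4,2,3)_9 → 99
99 = (1,2,0)_9 → 9
9 = (1,0)_9 → 1  — reached 1.
That took 6 steps.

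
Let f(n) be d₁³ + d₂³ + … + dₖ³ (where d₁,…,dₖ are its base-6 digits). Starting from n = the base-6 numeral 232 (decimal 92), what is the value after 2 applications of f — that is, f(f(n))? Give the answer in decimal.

92 = (2,3,2)_6 → 43
43 = (1,1,1)_6 → 3

3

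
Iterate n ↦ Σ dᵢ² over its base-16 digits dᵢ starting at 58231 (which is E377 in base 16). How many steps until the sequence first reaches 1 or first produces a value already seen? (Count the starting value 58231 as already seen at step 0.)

58231 = (14,3,7,7)_16 → 14² + 3² + 7² + 7² = 303
303 = (1,2,15)_16 → 1² + 2² + 15² = 230
230 = (14,6)_16 → 14² + 6² = 232
232 = (14,8)_16 → 14² + 8² = 260
260 = (1,0,4)_16 → 1² + 0² + 4² = 17
17 = (1,1)_16 → 1² + 1² = 2
2 = (2)_16 → 2² = 4
4 = (4)_16 → 4² = 16
16 = (1,0)_16 → 1² + 0² = 1  — reached 1.
That took 9 steps.

9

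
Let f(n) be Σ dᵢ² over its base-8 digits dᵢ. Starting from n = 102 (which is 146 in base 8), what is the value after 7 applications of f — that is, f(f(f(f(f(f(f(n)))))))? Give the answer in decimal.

16

102 = (1,4,6)_8 → 1² + 4² + 6² = 1 + 16 + 36 = 53
53 = (6,5)_8 → 6² + 5² = 36 + 25 = 61
61 = (7,5)_8 → 7² + 5² = 49 + 25 = 74
74 = (1,1,2)_8 → 1² + 1² + 2² = 1 + 1 + 4 = 6
6 = (6)_8 → 6² = 36
36 = (4,4)_8 → 4² + 4² = 16 + 16 = 32
32 = (4,0)_8 → 4² + 0² = 16 + 0 = 16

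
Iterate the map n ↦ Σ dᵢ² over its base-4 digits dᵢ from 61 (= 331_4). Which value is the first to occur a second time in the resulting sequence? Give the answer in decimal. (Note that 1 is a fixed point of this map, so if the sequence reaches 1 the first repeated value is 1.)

61 = (3,3,1)_4 → 3² + 3² + 1² = 19
19 = (1,0,3)_4 → 1² + 0² + 3² = 10
10 = (2,2)_4 → 2² + 2² = 8
8 = (2,0)_4 → 2² + 0² = 4
4 = (1,0)_4 → 1² + 0² = 1  — reached the fixed point 1.
1 → 1, so 1 is the first repeated value.

1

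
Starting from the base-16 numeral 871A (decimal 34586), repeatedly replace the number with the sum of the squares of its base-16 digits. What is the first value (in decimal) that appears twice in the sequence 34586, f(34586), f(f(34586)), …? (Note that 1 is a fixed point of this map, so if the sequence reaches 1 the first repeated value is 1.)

146

34586 = (8,7,1,10)_16 → 8² + 7² + 1² + 10² = 214
214 = (13,6)_16 → 13² + 6² = 205
205 = (12,13)_16 → 12² + 13² = 313
313 = (1,3,9)_16 → 1² + 3² + 9² = 91
91 = (5,11)_16 → 5² + 11² = 146
146 = (9,2)_16 → 9² + 2² = 85
85 = (5,5)_16 → 5² + 5² = 50
50 = (3,2)_16 → 3² + 2² = 13
13 = (13)_16 → 13² = 169
169 = (10,9)_16 → 10² + 9² = 181
181 = (11,5)_16 → 11² + 5² = 146  — 146 already appeared earlier.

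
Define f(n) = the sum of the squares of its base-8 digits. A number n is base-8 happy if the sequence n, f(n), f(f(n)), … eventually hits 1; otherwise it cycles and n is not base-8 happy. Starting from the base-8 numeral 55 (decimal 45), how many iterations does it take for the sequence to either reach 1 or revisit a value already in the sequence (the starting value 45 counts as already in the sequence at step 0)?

6

45 = (5,5)_8 → 5² + 5² = 25 + 25 = 50
50 = (6,2)_8 → 6² + 2² = 36 + 4 = 40
40 = (5,0)_8 → 5² + 0² = 25 + 0 = 25
25 = (3,1)_8 → 3² + 1² = 9 + 1 = 10
10 = (1,2)_8 → 1² + 2² = 1 + 4 = 5
5 = (5)_8 → 5² = 25  — 25 repeats.
That took 6 steps.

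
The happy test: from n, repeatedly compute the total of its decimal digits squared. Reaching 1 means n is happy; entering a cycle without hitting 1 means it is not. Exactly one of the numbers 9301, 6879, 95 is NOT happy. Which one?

9301: 9301 → 91 → 82 → 68 → 100 → 1  — reaches 1 (happy)
6879: 6879 → 230 → 13 → 10 → 1  — reaches 1 (happy)
95: 95 → 106 → 37 → 58 → 89 → 145 → 42 → 20 → 4 → 16 → 37  — repeats 37 (not happy)

95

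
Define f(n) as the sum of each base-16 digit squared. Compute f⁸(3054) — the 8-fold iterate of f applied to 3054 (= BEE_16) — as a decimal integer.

3054 = (11,14,14)_16 → 11² + 14² + 14² = 513
513 = (2,0,1)_16 → 2² + 0² + 1² = 5
5 = (5)_16 → 5² = 25
25 = (1,9)_16 → 1² + 9² = 82
82 = (5,2)_16 → 5² + 2² = 29
29 = (1,13)_16 → 1² + 13² = 170
170 = (10,10)_16 → 10² + 10² = 200
200 = (12,8)_16 → 12² + 8² = 208

208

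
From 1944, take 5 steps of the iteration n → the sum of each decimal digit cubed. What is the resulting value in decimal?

1074

1944 → 858
858 → 1149
1149 → 795
795 → 1197
1197 → 1074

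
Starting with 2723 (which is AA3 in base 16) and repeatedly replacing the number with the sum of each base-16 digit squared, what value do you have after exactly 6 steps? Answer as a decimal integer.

181

2723 = (10,10,3)_16 → 10² + 10² + 3² = 209
209 = (13,1)_16 → 13² + 1² = 170
170 = (10,10)_16 → 10² + 10² = 200
200 = (12,8)_16 → 12² + 8² = 208
208 = (13,0)_16 → 13² + 0² = 169
169 = (10,9)_16 → 10² + 9² = 181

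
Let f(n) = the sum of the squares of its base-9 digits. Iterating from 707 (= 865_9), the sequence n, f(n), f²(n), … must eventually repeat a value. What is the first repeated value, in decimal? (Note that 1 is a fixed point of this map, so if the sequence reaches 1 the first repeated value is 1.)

707 = (8,6,5)_9 → 8² + 6² + 5² = 64 + 36 + 25 = 125
125 = (1,4,8)_9 → 1² + 4² + 8² = 1 + 16 + 64 = 81
81 = (1,0,0)_9 → 1² + 0² + 0² = 1 + 0 + 0 = 1  — reached the fixed point 1.
1 → 1, so 1 is the first repeated value.

1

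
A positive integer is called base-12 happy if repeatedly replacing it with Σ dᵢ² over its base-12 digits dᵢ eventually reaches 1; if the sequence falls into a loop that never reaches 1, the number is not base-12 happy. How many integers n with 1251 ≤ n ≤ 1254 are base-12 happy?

1

1251: 1251 → 137 → 146 → 5 → 25 → 5  — not base-12 happy
1252: 1252 → 144 → 1  — base-12 happy
1253: 1253 → 153 → 82 → 136 → 137 → 146 → 5 → 25 → 5  — not base-12 happy
1254: 1254 → 164 → 66 → 61 → 26 → 8 → 64 → 41 → 34 → 104 → 128 → 164  — not base-12 happy
base-12 happy: 1252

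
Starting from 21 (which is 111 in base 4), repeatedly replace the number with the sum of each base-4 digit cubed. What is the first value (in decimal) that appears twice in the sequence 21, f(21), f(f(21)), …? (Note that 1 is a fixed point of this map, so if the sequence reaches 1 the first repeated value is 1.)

9

21 = (1,1,1)_4 → 1³ + 1³ + 1³ = 1 + 1 + 1 = 3
3 = (3)_4 → 3³ = 27
27 = (1,2,3)_4 → 1³ + 2³ + 3³ = 1 + 8 + 27 = 36
36 = (2,1,0)_4 → 2³ + 1³ + 0³ = 8 + 1 + 0 = 9
9 = (2,1)_4 → 2³ + 1³ = 8 + 1 = 9  — 9 already appeared earlier.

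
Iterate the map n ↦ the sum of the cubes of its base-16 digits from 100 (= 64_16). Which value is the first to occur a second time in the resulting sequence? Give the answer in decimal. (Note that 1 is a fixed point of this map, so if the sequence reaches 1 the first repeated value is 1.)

100 = (6,4)_16 → 6³ + 4³ = 280
280 = (1,1,8)_16 → 1³ + 1³ + 8³ = 514
514 = (2,0,2)_16 → 2³ + 0³ + 2³ = 16
16 = (1,0)_16 → 1³ + 0³ = 1  — reached the fixed point 1.
1 → 1, so 1 is the first repeated value.

1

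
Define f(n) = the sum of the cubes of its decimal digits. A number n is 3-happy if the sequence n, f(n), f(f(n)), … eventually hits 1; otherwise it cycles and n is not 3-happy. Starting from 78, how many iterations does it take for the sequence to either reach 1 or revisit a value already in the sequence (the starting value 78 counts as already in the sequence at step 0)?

78 → 7³ + 8³ = 343 + 512 = 855
855 → 8³ + 5³ + 5³ = 512 + 125 + 125 = 762
762 → 7³ + 6³ + 2³ = 343 + 216 + 8 = 567
567 → 5³ + 6³ + 7³ = 125 + 216 + 343 = 684
684 → 6³ + 8³ + 4³ = 216 + 512 + 64 = 792
792 → 7³ + 9³ + 2³ = 343 + 729 + 8 = 1080
1080 → 1³ + 0³ + 8³ + 0³ = 1 + 0 + 512 + 0 = 513
513 → 5³ + 1³ + 3³ = 125 + 1 + 27 = 153
153 → 1³ + 5³ + 3³ = 1 + 125 + 27 = 153  — 153 repeats.
That took 9 steps.

9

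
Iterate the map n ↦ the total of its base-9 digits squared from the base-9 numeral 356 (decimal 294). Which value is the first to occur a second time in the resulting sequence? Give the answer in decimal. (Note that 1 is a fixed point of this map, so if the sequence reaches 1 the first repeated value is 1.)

294 = (3,5,6)_9 → 70
70 = (7,7)_9 → 98
98 = (1,1,8)_9 → 66
66 = (7,3)_9 → 58
58 = (6,4)_9 → 52
52 = (5,7)_9 → 74
74 = (8,2)_9 → 68
68 = (7,5)_9 → 74  — 74 already appeared earlier.

74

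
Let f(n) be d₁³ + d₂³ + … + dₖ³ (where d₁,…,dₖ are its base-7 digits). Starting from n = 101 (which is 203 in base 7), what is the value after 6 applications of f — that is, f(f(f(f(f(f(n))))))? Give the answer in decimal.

137

101 = (2,0,3)_7 → 2³ + 0³ + 3³ = 35
35 = (5,0)_7 → 5³ + 0³ = 125
125 = (2,3,6)_7 → 2³ + 3³ + 6³ = 251
251 = (5,0,6)_7 → 5³ + 0³ + 6³ = 341
341 = (6,6,5)_7 → 6³ + 6³ + 5³ = 557
557 = (1,4,2,4)_7 → 1³ + 4³ + 2³ + 4³ = 137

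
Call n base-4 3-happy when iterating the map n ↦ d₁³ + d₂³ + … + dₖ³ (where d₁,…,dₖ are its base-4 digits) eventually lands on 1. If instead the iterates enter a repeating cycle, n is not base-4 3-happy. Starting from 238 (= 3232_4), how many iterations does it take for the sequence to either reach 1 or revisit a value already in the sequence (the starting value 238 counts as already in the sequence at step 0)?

4

238 = (3,2,3,2)_4 → 70
70 = (1,0,1,2)_4 → 10
10 = (2,2)_4 → 16
16 = (1,0,0)_4 → 1  — reached 1.
That took 4 steps.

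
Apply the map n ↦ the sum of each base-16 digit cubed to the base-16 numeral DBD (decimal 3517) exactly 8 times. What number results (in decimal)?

1456

3517 = (13,11,13)_16 → 5725
5725 = (1,6,5,13)_16 → 2539
2539 = (9,14,11)_16 → 4804
4804 = (1,2,12,4)_16 → 1801
1801 = (7,0,9)_16 → 1072
1072 = (4,3,0)_16 → 91
91 = (5,11)_16 → 1456
1456 = (5,11,0)_16 → 1456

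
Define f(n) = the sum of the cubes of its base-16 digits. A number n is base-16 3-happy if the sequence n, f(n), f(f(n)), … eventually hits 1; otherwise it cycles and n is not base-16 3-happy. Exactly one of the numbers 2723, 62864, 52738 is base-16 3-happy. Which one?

2723: 2723 → 2027 → 4418 → 74 → 1064 → 584 → 584  — repeats 584 (not base-16 3-happy)
62864: 62864 → 4229 → 638 → 3095 → 2072 → 1025 → 65 → 65  — repeats 65 (not base-16 3-happy)
52738: 52738 → 4480 → 514 → 16 → 1  — reaches 1 (base-16 3-happy)

52738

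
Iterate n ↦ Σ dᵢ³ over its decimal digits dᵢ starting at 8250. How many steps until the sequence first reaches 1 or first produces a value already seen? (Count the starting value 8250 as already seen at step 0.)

8

8250 → 8³ + 2³ + 5³ + 0³ = 512 + 8 + 125 + 0 = 645
645 → 6³ + 4³ + 5³ = 216 + 64 + 125 = 405
405 → 4³ + 0³ + 5³ = 64 + 0 + 125 = 189
189 → 1³ + 8³ + 9³ = 1 + 512 + 729 = 1242
1242 → 1³ + 2³ + 4³ + 2³ = 1 + 8 + 64 + 8 = 81
81 → 8³ + 1³ = 512 + 1 = 513
513 → 5³ + 1³ + 3³ = 125 + 1 + 27 = 153
153 → 1³ + 5³ + 3³ = 1 + 125 + 27 = 153  — 153 repeats.
That took 8 steps.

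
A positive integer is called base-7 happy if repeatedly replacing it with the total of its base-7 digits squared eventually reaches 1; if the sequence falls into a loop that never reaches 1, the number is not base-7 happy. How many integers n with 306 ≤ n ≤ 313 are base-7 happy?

1

306: 306 → 62 → 38 → 34 → 52 → 10 → 10  (repeats 10)
307: 307 → 73 → 19 → 29 → 17 → 13 → 37 → 29  (repeats 29)
308: 308 → 40 → 50 → 2 → 4 → 16 → 8 → 2  (repeats 2)
309: 309 → 41 → 61 → 27 → 45 → 45  (repeats 45)
310: 310 → 44 → 40 → 50 → 2 → 4 → 16 → 8 → 2  (repeats 2)
311: 311 → 49 → 1  (reaches 1)
312: 312 → 56 → 2 → 4 → 16 → 8 → 2  (repeats 2)
313: 313 → 65 → 9 → 5 → 25 → 25  (repeats 25)
base-7 happy: 311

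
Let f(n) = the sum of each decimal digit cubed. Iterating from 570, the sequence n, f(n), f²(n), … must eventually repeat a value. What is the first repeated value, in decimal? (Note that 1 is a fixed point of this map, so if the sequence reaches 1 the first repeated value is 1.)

153

570 → 468
468 → 792
792 → 1080
1080 → 513
513 → 153
153 → 153  — 153 already appeared earlier.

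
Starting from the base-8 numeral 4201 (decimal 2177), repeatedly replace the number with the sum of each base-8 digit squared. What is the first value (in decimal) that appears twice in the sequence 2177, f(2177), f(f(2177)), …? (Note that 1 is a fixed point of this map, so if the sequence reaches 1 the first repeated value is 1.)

20

2177 = (4,2,0,1)_8 → 4² + 2² + 0² + 1² = 21
21 = (2,5)_8 → 2² + 5² = 29
29 = (3,5)_8 → 3² + 5² = 34
34 = (4,2)_8 → 4² + 2² = 20
20 = (2,4)_8 → 2² + 4² = 20  — 20 already appeared earlier.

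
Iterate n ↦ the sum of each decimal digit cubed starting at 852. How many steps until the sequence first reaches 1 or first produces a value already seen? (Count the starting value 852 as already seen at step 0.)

8

852 → 8³ + 5³ + 2³ = 645
645 → 6³ + 4³ + 5³ = 405
405 → 4³ + 0³ + 5³ = 189
189 → 1³ + 8³ + 9³ = 1242
1242 → 1³ + 2³ + 4³ + 2³ = 81
81 → 8³ + 1³ = 513
513 → 5³ + 1³ + 3³ = 153
153 → 1³ + 5³ + 3³ = 153  — 153 repeats.
That took 8 steps.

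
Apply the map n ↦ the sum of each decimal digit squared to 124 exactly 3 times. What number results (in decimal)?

25

124 → 1² + 2² + 4² = 1 + 4 + 16 = 21
21 → 2² + 1² = 4 + 1 = 5
5 → 5² = 25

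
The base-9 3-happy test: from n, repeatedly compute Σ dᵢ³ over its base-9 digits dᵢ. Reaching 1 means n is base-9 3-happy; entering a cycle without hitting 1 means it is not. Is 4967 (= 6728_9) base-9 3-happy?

not base-9 3-happy

4967 = (6,7,2,8)_9 → 6³ + 7³ + 2³ + 8³ = 1079
1079 = (1,4,2,8)_9 → 1³ + 4³ + 2³ + 8³ = 585
585 = (7,2,0)_9 → 7³ + 2³ + 0³ = 351
351 = (4,3,0)_9 → 4³ + 3³ + 0³ = 91
91 = (1,1,1)_9 → 1³ + 1³ + 1³ = 3
3 = (3)_9 → 3³ = 27
27 = (3,0)_9 → 3³ + 0³ = 27  — 27 already seen; the sequence cycles without reaching 1.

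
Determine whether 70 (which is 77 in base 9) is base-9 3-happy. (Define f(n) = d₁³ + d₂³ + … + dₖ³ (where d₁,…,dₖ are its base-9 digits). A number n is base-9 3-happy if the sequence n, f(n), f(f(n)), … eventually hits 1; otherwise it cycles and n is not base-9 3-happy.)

not base-9 3-happy

70 = (7,7)_9 → 7³ + 7³ = 343 + 343 = 686
686 = (8,4,2)_9 → 8³ + 4³ + 2³ = 512 + 64 + 8 = 584
584 = (7,1,8)_9 → 7³ + 1³ + 8³ = 343 + 1 + 512 = 856
856 = (1,1,5,1)_9 → 1³ + 1³ + 5³ + 1³ = 1 + 1 + 125 + 1 = 128
128 = (1,5,2)_9 → 1³ + 5³ + 2³ = 1 + 125 + 8 = 134
134 = (1,5,8)_9 → 1³ + 5³ + 8³ = 1 + 125 + 512 = 638
638 = (7,7,8)_9 → 7³ + 7³ + 8³ = 343 + 343 + 512 = 1198
1198 = (1,5,7,1)_9 → 1³ + 5³ + 7³ + 1³ = 1 + 125 + 343 + 1 = 470
470 = (5,7,2)_9 → 5³ + 7³ + 2³ = 125 + 343 + 8 = 476
476 = (5,7,8)_9 → 5³ + 7³ + 8³ = 125 + 343 + 512 = 980
980 = (1,3,0,8)_9 → 1³ + 3³ + 0³ + 8³ = 1 + 27 + 0 + 512 = 540
540 = (6,6,0)_9 → 6³ + 6³ + 0³ = 216 + 216 + 0 = 432
432 = (5,3,0)_9 → 5³ + 3³ + 0³ = 125 + 27 + 0 = 152
152 = (1,7,8)_9 → 1³ + 7³ + 8³ = 1 + 343 + 512 = 856  — 856 already seen; the sequence cycles without reaching 1.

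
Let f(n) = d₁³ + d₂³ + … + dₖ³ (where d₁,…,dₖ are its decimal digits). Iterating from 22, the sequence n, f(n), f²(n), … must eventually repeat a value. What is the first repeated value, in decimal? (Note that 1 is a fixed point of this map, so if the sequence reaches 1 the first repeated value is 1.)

22 → 2³ + 2³ = 8 + 8 = 16
16 → 1³ + 6³ = 1 + 216 = 217
217 → 2³ + 1³ + 7³ = 8 + 1 + 343 = 352
352 → 3³ + 5³ + 2³ = 27 + 125 + 8 = 160
160 → 1³ + 6³ + 0³ = 1 + 216 + 0 = 217  — 217 already appeared earlier.

217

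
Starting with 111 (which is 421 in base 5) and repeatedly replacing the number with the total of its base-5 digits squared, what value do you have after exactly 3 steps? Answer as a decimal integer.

13

111 = (4,2,1)_5 → 4² + 2² + 1² = 16 + 4 + 1 = 21
21 = (4,1)_5 → 4² + 1² = 16 + 1 = 17
17 = (3,2)_5 → 3² + 2² = 9 + 4 = 13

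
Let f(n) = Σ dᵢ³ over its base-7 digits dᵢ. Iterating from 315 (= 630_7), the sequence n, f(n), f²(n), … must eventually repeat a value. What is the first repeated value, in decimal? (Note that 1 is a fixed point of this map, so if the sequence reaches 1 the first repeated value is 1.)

315 = (6,3,0)_7 → 243
243 = (4,6,5)_7 → 405
405 = (1,1,1,6)_7 → 219
219 = (4,3,2)_7 → 99
99 = (2,0,1)_7 → 9
9 = (1,2)_7 → 9  — 9 already appeared earlier.

9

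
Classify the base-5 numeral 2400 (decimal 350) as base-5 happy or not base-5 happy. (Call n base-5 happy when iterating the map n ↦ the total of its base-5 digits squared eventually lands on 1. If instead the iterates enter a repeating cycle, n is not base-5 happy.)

350 = (2,4,0,0)_5 → 20
20 = (4,0)_5 → 16
16 = (3,1)_5 → 10
10 = (2,0)_5 → 4
4 = (4)_5 → 16  — 16 already seen; the sequence cycles without reaching 1.

not base-5 happy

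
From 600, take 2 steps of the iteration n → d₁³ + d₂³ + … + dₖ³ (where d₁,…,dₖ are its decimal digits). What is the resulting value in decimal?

600 → 6³ + 0³ + 0³ = 216 + 0 + 0 = 216
216 → 2³ + 1³ + 6³ = 8 + 1 + 216 = 225

225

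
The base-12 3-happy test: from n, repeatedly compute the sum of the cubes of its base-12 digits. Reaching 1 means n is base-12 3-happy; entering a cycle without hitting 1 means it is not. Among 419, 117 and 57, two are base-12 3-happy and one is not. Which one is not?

57

419: 419 → 2339 → 1404 → 1458 → 1217 → 762 → 368 → 736 → 190 → 1028 → 856 → 1520 → 1728 → 1  — reaches 1 (base-12 3-happy)
117: 117 → 1458 → 1217 → 762 → 368 → 736 → 190 → 1028 → 856 → 1520 → 1728 → 1  — reaches 1 (base-12 3-happy)
57: 57 → 793 → 342 → 288 → 8 → 512 → 755 → 1464 → 1008 → 343 → 415 → 1351 → 1136 → 1855 → 1344 → 793  — repeats 793 (not base-12 3-happy)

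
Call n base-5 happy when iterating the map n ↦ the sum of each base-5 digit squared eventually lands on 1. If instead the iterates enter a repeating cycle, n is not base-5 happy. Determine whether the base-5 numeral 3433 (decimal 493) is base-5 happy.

base-5 happy

493 = (3,4,3,3)_5 → 3² + 4² + 3² + 3² = 9 + 16 + 9 + 9 = 43
43 = (1,3,3)_5 → 1² + 3² + 3² = 1 + 9 + 9 = 19
19 = (3,4)_5 → 3² + 4² = 9 + 16 = 25
25 = (1,0,0)_5 → 1² + 0² + 0² = 1 + 0 + 0 = 1  — reached 1.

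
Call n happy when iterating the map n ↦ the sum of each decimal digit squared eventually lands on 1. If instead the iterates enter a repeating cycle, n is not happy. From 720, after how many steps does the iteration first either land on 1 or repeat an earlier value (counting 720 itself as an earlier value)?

720 → 53
53 → 34
34 → 25
25 → 29
29 → 85
85 → 89
89 → 145
145 → 42
42 → 20
20 → 4
4 → 16
16 → 37
37 → 58
58 → 89  — 89 repeats.
That took 14 steps.

14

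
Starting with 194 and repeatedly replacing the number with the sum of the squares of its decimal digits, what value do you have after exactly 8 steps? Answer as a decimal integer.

58

194 → 1² + 9² + 4² = 98
98 → 9² + 8² = 145
145 → 1² + 4² + 5² = 42
42 → 4² + 2² = 20
20 → 2² + 0² = 4
4 → 4² = 16
16 → 1² + 6² = 37
37 → 3² + 7² = 58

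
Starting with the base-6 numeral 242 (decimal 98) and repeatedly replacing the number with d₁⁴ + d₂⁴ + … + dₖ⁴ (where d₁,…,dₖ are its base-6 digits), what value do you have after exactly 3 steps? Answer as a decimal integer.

641

98 = (2,4,2)_6 → 2⁴ + 4⁴ + 2⁴ = 16 + 256 + 16 = 288
288 = (1,2,0,0)_6 → 1⁴ + 2⁴ + 0⁴ + 0⁴ = 1 + 16 + 0 + 0 = 17
17 = (2,5)_6 → 2⁴ + 5⁴ = 16 + 625 = 641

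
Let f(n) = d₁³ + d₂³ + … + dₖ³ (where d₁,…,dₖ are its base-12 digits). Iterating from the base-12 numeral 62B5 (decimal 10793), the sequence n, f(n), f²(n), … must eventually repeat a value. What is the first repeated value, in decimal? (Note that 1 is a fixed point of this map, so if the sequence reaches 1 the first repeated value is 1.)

1

10793 = (6,2,11,5)_12 → 6³ + 2³ + 11³ + 5³ = 216 + 8 + 1331 + 125 = 1680
1680 = (11,8,0)_12 → 11³ + 8³ + 0³ = 1331 + 512 + 0 = 1843
1843 = (1,0,9,7)_12 → 1³ + 0³ + 9³ + 7³ = 1 + 0 + 729 + 343 = 1073
1073 = (7,5,5)_12 → 7³ + 5³ + 5³ = 343 + 125 + 125 = 593
593 = (4,1,5)_12 → 4³ + 1³ + 5³ = 64 + 1 + 125 = 190
190 = (1,3,10)_12 → 1³ + 3³ + 10³ = 1 + 27 + 1000 = 1028
1028 = (7,1,8)_12 → 7³ + 1³ + 8³ = 343 + 1 + 512 = 856
856 = (5,11,4)_12 → 5³ + 11³ + 4³ = 125 + 1331 + 64 = 1520
1520 = (10,6,8)_12 → 10³ + 6³ + 8³ = 1000 + 216 + 512 = 1728
1728 = (1,0,0,0)_12 → 1³ + 0³ + 0³ + 0³ = 1 + 0 + 0 + 0 = 1  — reached the fixed point 1.
1 → 1, so 1 is the first repeated value.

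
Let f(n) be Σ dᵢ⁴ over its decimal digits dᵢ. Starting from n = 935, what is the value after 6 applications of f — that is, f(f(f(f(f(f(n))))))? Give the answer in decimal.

935 → 9⁴ + 3⁴ + 5⁴ = 6561 + 81 + 625 = 7267
7267 → 7⁴ + 2⁴ + 6⁴ + 7⁴ = 2401 + 16 + 1296 + 2401 = 6114
6114 → 6⁴ + 1⁴ + 1⁴ + 4⁴ = 1296 + 1 + 1 + 256 = 1554
1554 → 1⁴ + 5⁴ + 5⁴ + 4⁴ = 1 + 625 + 625 + 256 = 1507
1507 → 1⁴ + 5⁴ + 0⁴ + 7⁴ = 1 + 625 + 0 + 2401 = 3027
3027 → 3⁴ + 0⁴ + 2⁴ + 7⁴ = 81 + 0 + 16 + 2401 = 2498

2498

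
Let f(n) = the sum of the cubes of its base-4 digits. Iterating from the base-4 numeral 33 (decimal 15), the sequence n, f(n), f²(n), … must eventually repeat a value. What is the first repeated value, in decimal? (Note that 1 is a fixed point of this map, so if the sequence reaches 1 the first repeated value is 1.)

9

15 = (3,3)_4 → 54
54 = (3,1,2)_4 → 36
36 = (2,1,0)_4 → 9
9 = (2,1)_4 → 9  — 9 already appeared earlier.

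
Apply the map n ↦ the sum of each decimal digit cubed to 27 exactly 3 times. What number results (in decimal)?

27 → 2³ + 7³ = 8 + 343 = 351
351 → 3³ + 5³ + 1³ = 27 + 125 + 1 = 153
153 → 1³ + 5³ + 3³ = 1 + 125 + 27 = 153

153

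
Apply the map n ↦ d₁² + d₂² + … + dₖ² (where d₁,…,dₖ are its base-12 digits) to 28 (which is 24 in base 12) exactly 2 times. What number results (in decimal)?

65

28 = (2,4)_12 → 2² + 4² = 4 + 16 = 20
20 = (1,8)_12 → 1² + 8² = 1 + 64 = 65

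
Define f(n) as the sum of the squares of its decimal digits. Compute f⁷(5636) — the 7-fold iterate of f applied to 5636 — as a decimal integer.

20

5636 → 5² + 6² + 3² + 6² = 106
106 → 1² + 0² + 6² = 37
37 → 3² + 7² = 58
58 → 5² + 8² = 89
89 → 8² + 9² = 145
145 → 1² + 4² + 5² = 42
42 → 4² + 2² = 20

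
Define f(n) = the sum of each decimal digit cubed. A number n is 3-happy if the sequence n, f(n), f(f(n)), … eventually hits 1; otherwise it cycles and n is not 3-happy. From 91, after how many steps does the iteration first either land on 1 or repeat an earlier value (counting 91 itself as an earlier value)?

3

91 → 9³ + 1³ = 729 + 1 = 730
730 → 7³ + 3³ + 0³ = 343 + 27 + 0 = 370
370 → 3³ + 7³ + 0³ = 27 + 343 + 0 = 370  — 370 repeats.
That took 3 steps.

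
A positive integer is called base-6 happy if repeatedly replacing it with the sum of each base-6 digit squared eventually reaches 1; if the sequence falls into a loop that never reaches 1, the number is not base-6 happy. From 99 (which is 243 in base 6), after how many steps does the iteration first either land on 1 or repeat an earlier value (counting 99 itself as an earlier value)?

99 = (2,4,3)_6 → 2² + 4² + 3² = 29
29 = (4,5)_6 → 4² + 5² = 41
41 = (1,0,5)_6 → 1² + 0² + 5² = 26
26 = (4,2)_6 → 4² + 2² = 20
20 = (3,2)_6 → 3² + 2² = 13
13 = (2,1)_6 → 2² + 1² = 5
5 = (5)_6 → 5² = 25
25 = (4,1)_6 → 4² + 1² = 17
17 = (2,5)_6 → 2² + 5² = 29  — 29 repeats.
That took 9 steps.

9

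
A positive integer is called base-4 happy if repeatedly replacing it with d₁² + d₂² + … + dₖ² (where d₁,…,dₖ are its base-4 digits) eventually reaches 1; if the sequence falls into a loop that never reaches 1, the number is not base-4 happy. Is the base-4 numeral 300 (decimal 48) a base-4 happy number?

base-4 happy

48 = (3,0,0)_4 → 3² + 0² + 0² = 9 + 0 + 0 = 9
9 = (2,1)_4 → 2² + 1² = 4 + 1 = 5
5 = (1,1)_4 → 1² + 1² = 1 + 1 = 2
2 = (2)_4 → 2² = 4
4 = (1,0)_4 → 1² + 0² = 1 + 0 = 1  — reached 1.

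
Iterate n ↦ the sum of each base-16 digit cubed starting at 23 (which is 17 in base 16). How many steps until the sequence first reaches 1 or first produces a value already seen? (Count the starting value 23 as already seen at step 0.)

23 = (1,7)_16 → 1³ + 7³ = 1 + 343 = 344
344 = (1,5,8)_16 → 1³ + 5³ + 8³ = 1 + 125 + 512 = 638
638 = (2,7,14)_16 → 2³ + 7³ + 14³ = 8 + 343 + 2744 = 3095
3095 = (12,1,7)_16 → 12³ + 1³ + 7³ = 1728 + 1 + 343 = 2072
2072 = (8,1,8)_16 → 8³ + 1³ + 8³ = 512 + 1 + 512 = 1025
1025 = (4,0,1)_16 → 4³ + 0³ + 1³ = 64 + 0 + 1 = 65
65 = (4,1)_16 → 4³ + 1³ = 64 + 1 = 65  — 65 repeats.
That took 7 steps.

7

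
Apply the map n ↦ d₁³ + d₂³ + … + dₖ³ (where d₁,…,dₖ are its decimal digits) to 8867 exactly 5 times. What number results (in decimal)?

8867 → 8³ + 8³ + 6³ + 7³ = 512 + 512 + 216 + 343 = 1583
1583 → 1³ + 5³ + 8³ + 3³ = 1 + 125 + 512 + 27 = 665
665 → 6³ + 6³ + 5³ = 216 + 216 + 125 = 557
557 → 5³ + 5³ + 7³ = 125 + 125 + 343 = 593
593 → 5³ + 9³ + 3³ = 125 + 729 + 27 = 881

881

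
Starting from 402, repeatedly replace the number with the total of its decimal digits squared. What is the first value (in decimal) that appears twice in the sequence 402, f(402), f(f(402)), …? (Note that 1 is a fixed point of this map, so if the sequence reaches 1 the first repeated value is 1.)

20

402 → 4² + 0² + 2² = 20
20 → 2² + 0² = 4
4 → 4² = 16
16 → 1² + 6² = 37
37 → 3² + 7² = 58
58 → 5² + 8² = 89
89 → 8² + 9² = 145
145 → 1² + 4² + 5² = 42
42 → 4² + 2² = 20  — 20 already appeared earlier.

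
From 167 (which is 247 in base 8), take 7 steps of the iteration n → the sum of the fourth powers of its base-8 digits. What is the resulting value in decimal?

167 = (2,4,7)_8 → 2⁴ + 4⁴ + 7⁴ = 16 + 256 + 2401 = 2673
2673 = (5,1,6,1)_8 → 5⁴ + 1⁴ + 6⁴ + 1⁴ = 625 + 1 + 1296 + 1 = 1923
1923 = (3,6,0,3)_8 → 3⁴ + 6⁴ + 0⁴ + 3⁴ = 81 + 1296 + 0 + 81 = 1458
1458 = (2,6,6,2)_8 → 2⁴ + 6⁴ + 6⁴ + 2⁴ = 16 + 1296 + 1296 + 16 = 2624
2624 = (5,1,0,0)_8 → 5⁴ + 1⁴ + 0⁴ + 0⁴ = 625 + 1 + 0 + 0 = 626
626 = (1,1,6,2)_8 → 1⁴ + 1⁴ + 6⁴ + 2⁴ = 1 + 1 + 1296 + 16 = 1314
1314 = (2,4,4,2)_8 → 2⁴ + 4⁴ + 4⁴ + 2⁴ = 16 + 256 + 256 + 16 = 544

544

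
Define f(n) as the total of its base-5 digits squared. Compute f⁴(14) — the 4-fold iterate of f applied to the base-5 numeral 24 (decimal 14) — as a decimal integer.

14 = (2,4)_5 → 20
20 = (4,0)_5 → 16
16 = (3,1)_5 → 10
10 = (2,0)_5 → 4

4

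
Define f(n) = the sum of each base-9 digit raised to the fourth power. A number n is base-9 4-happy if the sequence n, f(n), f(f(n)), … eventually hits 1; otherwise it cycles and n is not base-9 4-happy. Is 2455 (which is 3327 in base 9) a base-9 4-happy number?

2455 = (3,3,2,7)_9 → 3⁴ + 3⁴ + 2⁴ + 7⁴ = 81 + 81 + 16 + 2401 = 2579
2579 = (3,4,7,5)_9 → 3⁴ + 4⁴ + 7⁴ + 5⁴ = 81 + 256 + 2401 + 625 = 3363
3363 = (4,5,4,6)_9 → 4⁴ + 5⁴ + 4⁴ + 6⁴ = 256 + 625 + 256 + 1296 = 2433
2433 = (3,3,0,3)_9 → 3⁴ + 3⁴ + 0⁴ + 3⁴ = 81 + 81 + 0 + 81 = 243
243 = (3,0,0)_9 → 3⁴ + 0⁴ + 0⁴ = 81 + 0 + 0 = 81
81 = (1,0,0)_9 → 1⁴ + 0⁴ + 0⁴ = 1 + 0 + 0 = 1  — reached 1.

base-9 4-happy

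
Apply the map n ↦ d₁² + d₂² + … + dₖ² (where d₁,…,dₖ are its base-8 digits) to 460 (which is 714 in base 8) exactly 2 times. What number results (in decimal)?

5

460 = (7,1,4)_8 → 7² + 1² + 4² = 66
66 = (1,0,2)_8 → 1² + 0² + 2² = 5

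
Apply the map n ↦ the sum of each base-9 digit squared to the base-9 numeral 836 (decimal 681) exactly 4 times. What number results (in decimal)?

25

681 = (8,3,6)_9 → 109
109 = (1,3,1)_9 → 11
11 = (1,2)_9 → 5
5 = (5)_9 → 25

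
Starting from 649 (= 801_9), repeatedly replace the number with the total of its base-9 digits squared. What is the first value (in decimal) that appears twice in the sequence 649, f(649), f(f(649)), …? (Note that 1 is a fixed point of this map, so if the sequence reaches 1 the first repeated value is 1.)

649 = (8,0,1)_9 → 65
65 = (7,2)_9 → 53
53 = (5,8)_9 → 89
89 = (1,0,8)_9 → 65  — 65 already appeared earlier.

65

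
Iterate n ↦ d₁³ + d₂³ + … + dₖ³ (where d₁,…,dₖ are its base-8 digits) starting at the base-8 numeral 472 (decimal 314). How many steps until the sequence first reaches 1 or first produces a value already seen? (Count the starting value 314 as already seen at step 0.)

12

314 = (4,7,2)_8 → 4³ + 7³ + 2³ = 415
415 = (6,3,7)_8 → 6³ + 3³ + 7³ = 586
586 = (1,1,1,2)_8 → 1³ + 1³ + 1³ + 2³ = 11
11 = (1,3)_8 → 1³ + 3³ = 28
28 = (3,4)_8 → 3³ + 4³ = 91
91 = (1,3,3)_8 → 1³ + 3³ + 3³ = 55
55 = (6,7)_8 → 6³ + 7³ = 559
559 = (1,0,5,7)_8 → 1³ + 0³ + 5³ + 7³ = 469
469 = (7,2,5)_8 → 7³ + 2³ + 5³ = 476
476 = (7,3,4)_8 → 7³ + 3³ + 4³ = 434
434 = (6,6,2)_8 → 6³ + 6³ + 2³ = 440
440 = (6,7,0)_8 → 6³ + 7³ + 0³ = 559  — 559 repeats.
That took 12 steps.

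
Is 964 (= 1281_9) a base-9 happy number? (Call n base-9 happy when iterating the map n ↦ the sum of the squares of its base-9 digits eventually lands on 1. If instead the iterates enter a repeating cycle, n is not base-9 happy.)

not base-9 happy

964 = (1,2,8,1)_9 → 1² + 2² + 8² + 1² = 1 + 4 + 64 + 1 = 70
70 = (7,7)_9 → 7² + 7² = 49 + 49 = 98
98 = (1,1,8)_9 → 1² + 1² + 8² = 1 + 1 + 64 = 66
66 = (7,3)_9 → 7² + 3² = 49 + 9 = 58
58 = (6,4)_9 → 6² + 4² = 36 + 16 = 52
52 = (5,7)_9 → 5² + 7² = 25 + 49 = 74
74 = (8,2)_9 → 8² + 2² = 64 + 4 = 68
68 = (7,5)_9 → 7² + 5² = 49 + 25 = 74  — 74 already seen; the sequence cycles without reaching 1.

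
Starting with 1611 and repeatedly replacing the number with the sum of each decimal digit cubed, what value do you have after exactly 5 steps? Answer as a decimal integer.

1611 → 219
219 → 738
738 → 882
882 → 1032
1032 → 36

36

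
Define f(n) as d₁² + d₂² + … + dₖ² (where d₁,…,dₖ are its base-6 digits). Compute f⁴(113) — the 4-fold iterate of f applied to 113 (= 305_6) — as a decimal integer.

113 = (3,0,5)_6 → 3² + 0² + 5² = 9 + 0 + 25 = 34
34 = (5,4)_6 → 5² + 4² = 25 + 16 = 41
41 = (1,0,5)_6 → 1² + 0² + 5² = 1 + 0 + 25 = 26
26 = (4,2)_6 → 4² + 2² = 16 + 4 = 20

20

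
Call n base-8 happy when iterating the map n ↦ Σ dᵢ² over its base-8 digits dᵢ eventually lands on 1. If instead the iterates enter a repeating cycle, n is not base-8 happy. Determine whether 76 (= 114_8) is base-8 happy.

base-8 happy

76 = (1,1,4)_8 → 1² + 1² + 4² = 1 + 1 + 16 = 18
18 = (2,2)_8 → 2² + 2² = 4 + 4 = 8
8 = (1,0)_8 → 1² + 0² = 1 + 0 = 1  — reached 1.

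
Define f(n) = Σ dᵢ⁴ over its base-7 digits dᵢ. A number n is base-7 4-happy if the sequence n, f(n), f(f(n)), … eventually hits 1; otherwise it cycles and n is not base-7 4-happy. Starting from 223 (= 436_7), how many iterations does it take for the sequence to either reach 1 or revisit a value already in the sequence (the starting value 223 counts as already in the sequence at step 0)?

223 = (4,3,6)_7 → 4⁴ + 3⁴ + 6⁴ = 1633
1633 = (4,5,2,2)_7 → 4⁴ + 5⁴ + 2⁴ + 2⁴ = 913
913 = (2,4,4,3)_7 → 2⁴ + 4⁴ + 4⁴ + 3⁴ = 609
609 = (1,5,3,0)_7 → 1⁴ + 5⁴ + 3⁴ + 0⁴ = 707
707 = (2,0,3,0)_7 → 2⁴ + 0⁴ + 3⁴ + 0⁴ = 97
97 = (1,6,6)_7 → 1⁴ + 6⁴ + 6⁴ = 2593
2593 = (1,0,3,6,3)_7 → 1⁴ + 0⁴ + 3⁴ + 6⁴ + 3⁴ = 1459
1459 = (4,1,5,3)_7 → 4⁴ + 1⁴ + 5⁴ + 3⁴ = 963
963 = (2,5,4,4)_7 → 2⁴ + 5⁴ + 4⁴ + 4⁴ = 1153
1153 = (3,2,3,5)_7 → 3⁴ + 2⁴ + 3⁴ + 5⁴ = 803
803 = (2,2,2,5)_7 → 2⁴ + 2⁴ + 2⁴ + 5⁴ = 673
673 = (1,6,5,1)_7 → 1⁴ + 6⁴ + 5⁴ + 1⁴ = 1923
1923 = (5,4,1,5)_7 → 5⁴ + 4⁴ + 1⁴ + 5⁴ = 1507
1507 = (4,2,5,2)_7 → 4⁴ + 2⁴ + 5⁴ + 2⁴ = 913  — 913 repeats.
That took 14 steps.

14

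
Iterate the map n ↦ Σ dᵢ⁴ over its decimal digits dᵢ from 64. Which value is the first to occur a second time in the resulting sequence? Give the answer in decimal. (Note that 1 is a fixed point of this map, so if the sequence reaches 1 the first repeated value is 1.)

8208

64 → 1552
1552 → 1267
1267 → 3714
3714 → 2739
2739 → 9059
9059 → 13747
13747 → 5140
5140 → 882
882 → 8208
8208 → 8208  — 8208 already appeared earlier.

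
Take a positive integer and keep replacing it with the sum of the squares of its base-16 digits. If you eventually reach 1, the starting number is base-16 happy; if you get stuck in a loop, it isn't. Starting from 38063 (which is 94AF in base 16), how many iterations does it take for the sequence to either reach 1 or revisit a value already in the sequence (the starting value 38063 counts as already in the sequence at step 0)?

38063 = (9,4,10,15)_16 → 9² + 4² + 10² + 15² = 422
422 = (1,10,6)_16 → 1² + 10² + 6² = 137
137 = (8,9)_16 → 8² + 9² = 145
145 = (9,1)_16 → 9² + 1² = 82
82 = (5,2)_16 → 5² + 2² = 29
29 = (1,13)_16 → 1² + 13² = 170
170 = (10,10)_16 → 10² + 10² = 200
200 = (12,8)_16 → 12² + 8² = 208
208 = (13,0)_16 → 13² + 0² = 169
169 = (10,9)_16 → 10² + 9² = 181
181 = (11,5)_16 → 11² + 5² = 146
146 = (9,2)_16 → 9² + 2² = 85
85 = (5,5)_16 → 5² + 5² = 50
50 = (3,2)_16 → 3² + 2² = 13
13 = (13)_16 → 13² = 169  — 169 repeats.
That took 15 steps.

15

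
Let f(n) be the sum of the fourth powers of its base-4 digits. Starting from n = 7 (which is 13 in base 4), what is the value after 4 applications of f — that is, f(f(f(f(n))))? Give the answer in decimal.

7 = (1,3)_4 → 1⁴ + 3⁴ = 1 + 81 = 82
82 = (1,1,0,2)_4 → 1⁴ + 1⁴ + 0⁴ + 2⁴ = 1 + 1 + 0 + 16 = 18
18 = (1,0,2)_4 → 1⁴ + 0⁴ + 2⁴ = 1 + 0 + 16 = 17
17 = (1,0,1)_4 → 1⁴ + 0⁴ + 1⁴ = 1 + 0 + 1 = 2

2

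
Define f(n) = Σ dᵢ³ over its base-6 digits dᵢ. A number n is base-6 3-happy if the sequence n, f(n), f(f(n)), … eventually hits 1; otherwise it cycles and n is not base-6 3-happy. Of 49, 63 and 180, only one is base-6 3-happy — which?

63

49: 49 → 10 → 65 → 190 → 190  — repeats 190 (not base-6 3-happy)
63: 63 → 92 → 43 → 3 → 27 → 91 → 36 → 1  — reaches 1 (base-6 3-happy)
180: 180 → 125 → 160 → 136 → 155 → 190 → 190  — repeats 190 (not base-6 3-happy)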